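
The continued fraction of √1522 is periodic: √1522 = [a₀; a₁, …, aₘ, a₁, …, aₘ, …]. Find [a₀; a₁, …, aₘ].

a₀ = ⌊√1522⌋ = 39.
With m₀=0, d₀=1 and mₖ₊₁ = dₖaₖ − mₖ, dₖ₊₁ = (n − mₖ₊₁²)/dₖ, aₖ₊₁ = ⌊(a₀+mₖ₊₁)/dₖ₊₁⌋:
  k=1: m=39, d=1, a=78
d=1 and a=2a₀=78 at k=1, so the next step gives (m, d) = (39, 1) again — its k=1 value — and the period has length 1.

[39; 78]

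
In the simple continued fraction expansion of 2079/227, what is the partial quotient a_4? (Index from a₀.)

2079 = 9·227 + 36   →  a_0 = 9
227 = 6·36 + 11   →  a_1 = 6
36 = 3·11 + 3   →  a_2 = 3
11 = 3·3 + 2   →  a_3 = 3
3 = 1·2 + 1   →  a_4 = 1

1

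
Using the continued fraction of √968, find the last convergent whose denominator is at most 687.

19601/630

√968 = [31; 8, 1, 6, 1, 8, 62, …] (period length 6).
Convergents:
  p_0/q_0 = 31/1
  p_1/q_1 = 249/8
  p_2/q_2 = 280/9
  p_3/q_3 = 1929/62
  p_4/q_4 = 2209/71
  p_5/q_5 = 19601/630
  p_6/q_6 = 1217471/39131
q_5 = 630 ≤ 687 < 39131 = q_6, so the answer is 19601/630.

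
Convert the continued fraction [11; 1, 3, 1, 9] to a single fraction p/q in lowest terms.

Using pₖ = aₖpₖ₋₁ + pₖ₋₂ and qₖ = aₖqₖ₋₁ + qₖ₋₂:
  k=0: a=11, p=11, q=1
  k=1: a=1, p=12, q=1
  k=2: a=3, p=47, q=4
  k=3: a=1, p=59, q=5
  k=4: a=9, p=578, q=49

578/49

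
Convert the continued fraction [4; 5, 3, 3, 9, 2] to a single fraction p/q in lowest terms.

4352/1039

Fold from the inside: start with 2/1.
  9 + 1/2 = 19/2
  3 + 2/19 = 59/19
  3 + 19/59 = 196/59
  5 + 59/196 = 1039/196
  4 + 196/1039 = 4352/1039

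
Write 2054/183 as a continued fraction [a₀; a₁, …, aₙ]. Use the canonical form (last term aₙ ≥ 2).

[11; 4, 2, 6, 3]

2054 = 11*183 + 41
183 = 4*41 + 19
41 = 2*19 + 3
19 = 6*3 + 1
3 = 3*1 + 0  (stop)
So 2054/183 = [11; 4, 2, 6, 3].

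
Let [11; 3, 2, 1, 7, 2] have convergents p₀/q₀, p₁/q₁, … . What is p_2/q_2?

Using pₖ = aₖpₖ₋₁ + pₖ₋₂, qₖ = aₖqₖ₋₁ + qₖ₋₂ (with p₋₁=1, p₋₂=0, q₋₁=0, q₋₂=1):
  k=0: a=11, p=11, q=1
  k=1: a=3, p=34, q=3
  k=2: a=2, p=79, q=7

79/7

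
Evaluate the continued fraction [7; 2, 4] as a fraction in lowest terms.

67/9

Fold from the inside: start with 4/1.
  2 + 1/4 = 9/4
  7 + 4/9 = 67/9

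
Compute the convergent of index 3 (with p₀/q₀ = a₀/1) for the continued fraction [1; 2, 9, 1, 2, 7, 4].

Using pₖ = aₖpₖ₋₁ + pₖ₋₂, qₖ = aₖqₖ₋₁ + qₖ₋₂ (with p₋₁=1, p₋₂=0, q₋₁=0, q₋₂=1):
  k=0: a=1, p=1, q=1
  k=1: a=2, p=3, q=2
  k=2: a=9, p=28, q=19
  k=3: a=1, p=31, q=21

31/21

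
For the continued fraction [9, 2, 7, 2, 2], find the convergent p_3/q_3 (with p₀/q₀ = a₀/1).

303/32

Using pₖ = aₖpₖ₋₁ + pₖ₋₂, qₖ = aₖqₖ₋₁ + qₖ₋₂ (with p₋₁=1, p₋₂=0, q₋₁=0, q₋₂=1):
  k=0: a=9, p=9, q=1
  k=1: a=2, p=19, q=2
  k=2: a=7, p=142, q=15
  k=3: a=2, p=303, q=32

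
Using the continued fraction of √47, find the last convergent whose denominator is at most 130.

665/97

√47 = [6; 1, 5, 1, 12, …] (period length 4).
Convergents:
  p_0/q_0 = 6/1
  p_1/q_1 = 7/1
  p_2/q_2 = 41/6
  p_3/q_3 = 48/7
  p_4/q_4 = 617/90
  p_5/q_5 = 665/97
  p_6/q_6 = 3942/575
q_5 = 97 ≤ 130 < 575 = q_6, so the answer is 665/97.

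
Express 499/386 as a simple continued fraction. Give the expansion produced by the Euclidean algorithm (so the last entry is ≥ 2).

[1; 3, 2, 2, 2, 9]

499 = 1·386 + 113
386 = 3·113 + 47
113 = 2·47 + 19
47 = 2·19 + 9
19 = 2·9 + 1
9 = 9·1 + 0  (stop)
So 499/386 = [1; 3, 2, 2, 2, 9].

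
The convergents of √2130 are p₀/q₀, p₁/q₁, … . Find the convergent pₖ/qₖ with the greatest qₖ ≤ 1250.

√2130 = [46; 6, 1, 1, 2, 1, 1, 6, 92, …] (period length 8).
Convergents:
  p_0/q_0 = 46/1
  p_1/q_1 = 277/6
  p_2/q_2 = 323/7
  p_3/q_3 = 600/13
  p_4/q_4 = 1523/33
  p_5/q_5 = 2123/46
  p_6/q_6 = 3646/79
  p_7/q_7 = 23999/520
  p_8/q_8 = 2211554/47919
q_7 = 520 ≤ 1250 < 47919 = q_8, so the answer is 23999/520.

23999/520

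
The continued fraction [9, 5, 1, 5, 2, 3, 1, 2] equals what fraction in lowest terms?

Fold from the inside: start with 2/1.
  1 + 1/2 = 3/2
  3 + 2/3 = 11/3
  2 + 3/11 = 25/11
  5 + 11/25 = 136/25
  1 + 25/136 = 161/136
  5 + 136/161 = 941/161
  9 + 161/941 = 8630/941

8630/941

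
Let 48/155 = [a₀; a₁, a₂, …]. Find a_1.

3

48 = 0·155 + 48   →  a_0 = 0
155 = 3·48 + 11   →  a_1 = 3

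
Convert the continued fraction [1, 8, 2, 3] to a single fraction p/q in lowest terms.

66/59

Fold from the inside: start with 3/1.
  2 + 1/3 = 7/3
  8 + 3/7 = 59/7
  1 + 7/59 = 66/59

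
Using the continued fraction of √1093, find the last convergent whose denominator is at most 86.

√1093 = [33; 16, 1, 1, 16, 66, …] (period length 5).
Convergents:
  p_0/q_0 = 33/1
  p_1/q_1 = 529/16
  p_2/q_2 = 562/17
  p_3/q_3 = 1091/33
  p_4/q_4 = 18018/545
q_3 = 33 ≤ 86 < 545 = q_4, so the answer is 1091/33.

1091/33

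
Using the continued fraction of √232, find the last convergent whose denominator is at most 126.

1447/95

√232 = [15; 4, 3, 7, 3, 4, 30, …] (period length 6).
Convergents:
  p_0/q_0 = 15/1
  p_1/q_1 = 61/4
  p_2/q_2 = 198/13
  p_3/q_3 = 1447/95
  p_4/q_4 = 4539/298
q_3 = 95 ≤ 126 < 298 = q_4, so the answer is 1447/95.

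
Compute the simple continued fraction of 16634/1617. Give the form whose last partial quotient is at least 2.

[10; 3, 2, 16, 14]

16634 = 10×1617 + 464
1617 = 3×464 + 225
464 = 2×225 + 14
225 = 16×14 + 1
14 = 14×1 + 0  (stop)
So 16634/1617 = [10; 3, 2, 16, 14].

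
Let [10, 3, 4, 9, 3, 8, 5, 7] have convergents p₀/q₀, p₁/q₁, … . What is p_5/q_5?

31997/3104

Using pₖ = aₖpₖ₋₁ + pₖ₋₂, qₖ = aₖqₖ₋₁ + qₖ₋₂ (with p₋₁=1, p₋₂=0, q₋₁=0, q₋₂=1):
  k=0: a=10, p=10, q=1
  k=1: a=3, p=31, q=3
  k=2: a=4, p=134, q=13
  k=3: a=9, p=1237, q=120
  k=4: a=3, p=3845, q=373
  k=5: a=8, p=31997, q=3104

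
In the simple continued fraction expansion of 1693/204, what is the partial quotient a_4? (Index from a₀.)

9

1693 = 8·204 + 61   →  a_0 = 8
204 = 3·61 + 21   →  a_1 = 3
61 = 2·21 + 19   →  a_2 = 2
21 = 1·19 + 2   →  a_3 = 1
19 = 9·2 + 1   →  a_4 = 9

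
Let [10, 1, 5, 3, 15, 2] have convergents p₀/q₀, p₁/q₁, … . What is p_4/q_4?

Using pₖ = aₖpₖ₋₁ + pₖ₋₂, qₖ = aₖqₖ₋₁ + qₖ₋₂ (with p₋₁=1, p₋₂=0, q₋₁=0, q₋₂=1):
  k=0: a=10, p=10, q=1
  k=1: a=1, p=11, q=1
  k=2: a=5, p=65, q=6
  k=3: a=3, p=206, q=19
  k=4: a=15, p=3155, q=291

3155/291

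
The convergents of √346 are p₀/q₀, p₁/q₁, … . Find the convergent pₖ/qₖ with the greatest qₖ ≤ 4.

56/3

√346 = [18; 1, 1, 1, 1, 36, …] (period length 5).
Convergents:
  p_0/q_0 = 18/1
  p_1/q_1 = 19/1
  p_2/q_2 = 37/2
  p_3/q_3 = 56/3
  p_4/q_4 = 93/5
q_3 = 3 ≤ 4 < 5 = q_4, so the answer is 56/3.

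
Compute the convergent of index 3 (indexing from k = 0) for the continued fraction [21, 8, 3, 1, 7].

697/33

Using pₖ = aₖpₖ₋₁ + pₖ₋₂, qₖ = aₖqₖ₋₁ + qₖ₋₂ (with p₋₁=1, p₋₂=0, q₋₁=0, q₋₂=1):
  k=0: a=21, p=21, q=1
  k=1: a=8, p=169, q=8
  k=2: a=3, p=528, q=25
  k=3: a=1, p=697, q=33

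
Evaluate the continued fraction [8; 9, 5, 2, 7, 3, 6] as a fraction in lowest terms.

120928/14913

Fold from the inside: start with 6/1.
  3 + 1/6 = 19/6
  7 + 6/19 = 139/19
  2 + 19/139 = 297/139
  5 + 139/297 = 1624/297
  9 + 297/1624 = 14913/1624
  8 + 1624/14913 = 120928/14913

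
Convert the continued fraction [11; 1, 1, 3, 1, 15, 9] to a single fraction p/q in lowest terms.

14873/1287

Using pₖ = aₖpₖ₋₁ + pₖ₋₂ and qₖ = aₖqₖ₋₁ + qₖ₋₂:
  k=0: a=11, p=11, q=1
  k=1: a=1, p=12, q=1
  k=2: a=1, p=23, q=2
  k=3: a=3, p=81, q=7
  k=4: a=1, p=104, q=9
  k=5: a=15, p=1641, q=142
  k=6: a=9, p=14873, q=1287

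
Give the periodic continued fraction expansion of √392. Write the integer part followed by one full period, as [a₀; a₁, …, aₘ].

[19; 1, 3, 1, 38]

a₀ = ⌊√392⌋ = 19.
With m₀=0, d₀=1 and mₖ₊₁ = dₖaₖ − mₖ, dₖ₊₁ = (n − mₖ₊₁²)/dₖ, aₖ₊₁ = ⌊(a₀+mₖ₊₁)/dₖ₊₁⌋:
  k=1: m=19, d=31, a=1
  k=2: m=12, d=8, a=3
  k=3: m=12, d=31, a=1
  k=4: m=19, d=1, a=38
d=1 and a=2a₀=38 at k=4, so the next step gives (m, d) = (19, 31) again — its k=1 value — and the period has length 4.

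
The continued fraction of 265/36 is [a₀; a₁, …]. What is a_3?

3

265 = 7·36 + 13   →  a_0 = 7
36 = 2·13 + 10   →  a_1 = 2
13 = 1·10 + 3   →  a_2 = 1
10 = 3·3 + 1   →  a_3 = 3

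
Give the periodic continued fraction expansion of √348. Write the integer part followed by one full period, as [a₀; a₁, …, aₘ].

a₀ = ⌊√348⌋ = 18.
With m₀=0, d₀=1 and mₖ₊₁ = dₖaₖ − mₖ, dₖ₊₁ = (n − mₖ₊₁²)/dₖ, aₖ₊₁ = ⌊(a₀+mₖ₊₁)/dₖ₊₁⌋:
  k=1: m=18, d=24, a=1
  k=2: m=6, d=13, a=1
  k=3: m=7, d=23, a=1
  k=4: m=16, d=4, a=8
  k=5: m=16, d=23, a=1
  k=6: m=7, d=13, a=1
  k=7: m=6, d=24, a=1
  k=8: m=18, d=1, a=36
d=1 and a=2a₀=36 at k=8, so the next step gives (m, d) = (18, 24) again — its k=1 value — and the period has length 8.

[18; 1, 1, 1, 8, 1, 1, 1, 36]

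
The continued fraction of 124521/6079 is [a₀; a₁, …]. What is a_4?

124521 = 20·6079 + 2941   →  a_0 = 20
6079 = 2·2941 + 197   →  a_1 = 2
2941 = 14·197 + 183   →  a_2 = 14
197 = 1·183 + 14   →  a_3 = 1
183 = 13·14 + 1   →  a_4 = 13

13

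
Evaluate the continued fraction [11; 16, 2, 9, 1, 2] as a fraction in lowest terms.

Using pₖ = aₖpₖ₋₁ + pₖ₋₂ and qₖ = aₖqₖ₋₁ + qₖ₋₂:
  k=0: a=11, p=11, q=1
  k=1: a=16, p=177, q=16
  k=2: a=2, p=365, q=33
  k=3: a=9, p=3462, q=313
  k=4: a=1, p=3827, q=346
  k=5: a=2, p=11116, q=1005

11116/1005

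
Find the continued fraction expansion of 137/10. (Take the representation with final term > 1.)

[13; 1, 2, 3]

137 = 13·10 + 7
10 = 1·7 + 3
7 = 2·3 + 1
3 = 3·1 + 0  (stop)
So 137/10 = [13; 1, 2, 3].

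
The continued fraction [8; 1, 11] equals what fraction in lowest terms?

Using pₖ = aₖpₖ₋₁ + pₖ₋₂ and qₖ = aₖqₖ₋₁ + qₖ₋₂:
  k=0: a=8, p=8, q=1
  k=1: a=1, p=9, q=1
  k=2: a=11, p=107, q=12

107/12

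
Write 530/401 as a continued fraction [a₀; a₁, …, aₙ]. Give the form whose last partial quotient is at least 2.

530 = 1·401 + 129
401 = 3·129 + 14
129 = 9·14 + 3
14 = 4·3 + 2
3 = 1·2 + 1
2 = 2·1 + 0  (stop)
So 530/401 = [1; 3, 9, 4, 1, 2].

[1; 3, 9, 4, 1, 2]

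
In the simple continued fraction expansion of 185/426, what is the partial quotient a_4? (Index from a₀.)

185 = 0·426 + 185   →  a_0 = 0
426 = 2·185 + 56   →  a_1 = 2
185 = 3·56 + 17   →  a_2 = 3
56 = 3·17 + 5   →  a_3 = 3
17 = 3·5 + 2   →  a_4 = 3

3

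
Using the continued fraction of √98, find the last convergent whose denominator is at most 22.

99/10

√98 = [9; 1, 8, 1, 18, …] (period length 4).
Convergents:
  p_0/q_0 = 9/1
  p_1/q_1 = 10/1
  p_2/q_2 = 89/9
  p_3/q_3 = 99/10
  p_4/q_4 = 1871/189
q_3 = 10 ≤ 22 < 189 = q_4, so the answer is 99/10.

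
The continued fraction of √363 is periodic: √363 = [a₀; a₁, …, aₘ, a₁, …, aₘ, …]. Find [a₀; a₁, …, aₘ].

[19; 19, 38]

a₀ = ⌊√363⌋ = 19.
With m₀=0, d₀=1 and mₖ₊₁ = dₖaₖ − mₖ, dₖ₊₁ = (n − mₖ₊₁²)/dₖ, aₖ₊₁ = ⌊(a₀+mₖ₊₁)/dₖ₊₁⌋:
  k=1: m=19, d=2, a=19
  k=2: m=19, d=1, a=38
d=1 and a=2a₀=38 at k=2, so the next step gives (m, d) = (19, 2) again — its k=1 value — and the period has length 2.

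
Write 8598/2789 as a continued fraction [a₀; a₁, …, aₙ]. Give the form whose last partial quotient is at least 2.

8598 = 3×2789 + 231
2789 = 12×231 + 17
231 = 13×17 + 10
17 = 1×10 + 7
10 = 1×7 + 3
7 = 2×3 + 1
3 = 3×1 + 0  (stop)
So 8598/2789 = [3; 12, 13, 1, 1, 2, 3].

[3; 12, 13, 1, 1, 2, 3]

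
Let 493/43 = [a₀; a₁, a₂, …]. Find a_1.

493 = 11·43 + 20   →  a_0 = 11
43 = 2·20 + 3   →  a_1 = 2

2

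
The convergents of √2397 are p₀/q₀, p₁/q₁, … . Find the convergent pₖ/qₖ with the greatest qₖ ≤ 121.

2399/49

√2397 = [48; 1, 23, 2, 23, 1, 96, …] (period length 6).
Convergents:
  p_0/q_0 = 48/1
  p_1/q_1 = 49/1
  p_2/q_2 = 1175/24
  p_3/q_3 = 2399/49
  p_4/q_4 = 56352/1151
q_3 = 49 ≤ 121 < 1151 = q_4, so the answer is 2399/49.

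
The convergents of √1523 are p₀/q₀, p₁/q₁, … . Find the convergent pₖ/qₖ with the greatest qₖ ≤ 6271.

√1523 = [39; 39, 78, …] (period length 2).
Convergents:
  p_0/q_0 = 39/1
  p_1/q_1 = 1522/39
  p_2/q_2 = 118755/3043
  p_3/q_3 = 4632967/118716
q_2 = 3043 ≤ 6271 < 118716 = q_3, so the answer is 118755/3043.

118755/3043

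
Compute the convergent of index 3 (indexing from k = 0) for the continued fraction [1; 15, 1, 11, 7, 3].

203/191

Using pₖ = aₖpₖ₋₁ + pₖ₋₂, qₖ = aₖqₖ₋₁ + qₖ₋₂ (with p₋₁=1, p₋₂=0, q₋₁=0, q₋₂=1):
  k=0: a=1, p=1, q=1
  k=1: a=15, p=16, q=15
  k=2: a=1, p=17, q=16
  k=3: a=11, p=203, q=191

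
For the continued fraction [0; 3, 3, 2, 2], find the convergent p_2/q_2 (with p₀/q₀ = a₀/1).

Using pₖ = aₖpₖ₋₁ + pₖ₋₂, qₖ = aₖqₖ₋₁ + qₖ₋₂ (with p₋₁=1, p₋₂=0, q₋₁=0, q₋₂=1):
  k=0: a=0, p=0, q=1
  k=1: a=3, p=1, q=3
  k=2: a=3, p=3, q=10

3/10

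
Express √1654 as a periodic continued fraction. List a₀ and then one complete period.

a₀ = ⌊√1654⌋ = 40.
With m₀=0, d₀=1 and mₖ₊₁ = dₖaₖ − mₖ, dₖ₊₁ = (n − mₖ₊₁²)/dₖ, aₖ₊₁ = ⌊(a₀+mₖ₊₁)/dₖ₊₁⌋:
  k=1: m=40, d=54, a=1
  k=2: m=14, d=27, a=2
  k=3: m=40, d=2, a=40
  k=4: m=40, d=27, a=2
  k=5: m=14, d=54, a=1
  k=6: m=40, d=1, a=80
d=1 and a=2a₀=80 at k=6, so the next step gives (m, d) = (40, 54) again — its k=1 value — and the period has length 6.

[40; 1, 2, 40, 2, 1, 80]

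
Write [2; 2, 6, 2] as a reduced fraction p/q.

69/28

Using pₖ = aₖpₖ₋₁ + pₖ₋₂ and qₖ = aₖqₖ₋₁ + qₖ₋₂:
  k=0: a=2, p=2, q=1
  k=1: a=2, p=5, q=2
  k=2: a=6, p=32, q=13
  k=3: a=2, p=69, q=28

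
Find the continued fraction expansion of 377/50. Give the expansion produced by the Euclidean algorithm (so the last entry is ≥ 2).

377 = 7×50 + 27
50 = 1×27 + 23
27 = 1×23 + 4
23 = 5×4 + 3
4 = 1×3 + 1
3 = 3×1 + 0  (stop)
So 377/50 = [7; 1, 1, 5, 1, 3].

[7; 1, 1, 5, 1, 3]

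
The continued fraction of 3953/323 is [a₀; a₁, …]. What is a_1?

4

3953 = 12·323 + 77   →  a_0 = 12
323 = 4·77 + 15   →  a_1 = 4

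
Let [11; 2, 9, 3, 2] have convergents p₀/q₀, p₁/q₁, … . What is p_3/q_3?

677/59

Using pₖ = aₖpₖ₋₁ + pₖ₋₂, qₖ = aₖqₖ₋₁ + qₖ₋₂ (with p₋₁=1, p₋₂=0, q₋₁=0, q₋₂=1):
  k=0: a=11, p=11, q=1
  k=1: a=2, p=23, q=2
  k=2: a=9, p=218, q=19
  k=3: a=3, p=677, q=59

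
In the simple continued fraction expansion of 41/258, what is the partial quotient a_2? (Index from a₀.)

3

41 = 0·258 + 41   →  a_0 = 0
258 = 6·41 + 12   →  a_1 = 6
41 = 3·12 + 5   →  a_2 = 3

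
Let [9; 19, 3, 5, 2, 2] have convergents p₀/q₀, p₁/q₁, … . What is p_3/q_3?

Using pₖ = aₖpₖ₋₁ + pₖ₋₂, qₖ = aₖqₖ₋₁ + qₖ₋₂ (with p₋₁=1, p₋₂=0, q₋₁=0, q₋₂=1):
  k=0: a=9, p=9, q=1
  k=1: a=19, p=172, q=19
  k=2: a=3, p=525, q=58
  k=3: a=5, p=2797, q=309

2797/309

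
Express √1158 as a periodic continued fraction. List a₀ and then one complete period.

[34; 34, 68]

a₀ = ⌊√1158⌋ = 34.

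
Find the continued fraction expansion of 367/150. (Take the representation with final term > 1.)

[2; 2, 4, 5, 3]

367 = 2·150 + 67
150 = 2·67 + 16
67 = 4·16 + 3
16 = 5·3 + 1
3 = 3·1 + 0  (stop)
So 367/150 = [2; 2, 4, 5, 3].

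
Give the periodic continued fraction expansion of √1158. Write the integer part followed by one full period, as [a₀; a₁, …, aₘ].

[34; 34, 68]

a₀ = ⌊√1158⌋ = 34.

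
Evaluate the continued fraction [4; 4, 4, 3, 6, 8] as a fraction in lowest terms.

Using pₖ = aₖpₖ₋₁ + pₖ₋₂ and qₖ = aₖqₖ₋₁ + qₖ₋₂:
  k=0: a=4, p=4, q=1
  k=1: a=4, p=17, q=4
  k=2: a=4, p=72, q=17
  k=3: a=3, p=233, q=55
  k=4: a=6, p=1470, q=347
  k=5: a=8, p=11993, q=2831

11993/2831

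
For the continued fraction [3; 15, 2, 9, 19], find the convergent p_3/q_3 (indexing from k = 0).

Using pₖ = aₖpₖ₋₁ + pₖ₋₂, qₖ = aₖqₖ₋₁ + qₖ₋₂ (with p₋₁=1, p₋₂=0, q₋₁=0, q₋₂=1):
  k=0: a=3, p=3, q=1
  k=1: a=15, p=46, q=15
  k=2: a=2, p=95, q=31
  k=3: a=9, p=901, q=294

901/294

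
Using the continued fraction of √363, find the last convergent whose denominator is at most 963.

13775/723

√363 = [19; 19, 38, …] (period length 2).
Convergents:
  p_0/q_0 = 19/1
  p_1/q_1 = 362/19
  p_2/q_2 = 13775/723
  p_3/q_3 = 262087/13756
q_2 = 723 ≤ 963 < 13756 = q_3, so the answer is 13775/723.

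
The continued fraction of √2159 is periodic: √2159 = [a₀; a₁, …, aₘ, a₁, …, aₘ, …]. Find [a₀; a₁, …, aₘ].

a₀ = ⌊√2159⌋ = 46.
With m₀=0, d₀=1 and mₖ₊₁ = dₖaₖ − mₖ, dₖ₊₁ = (n − mₖ₊₁²)/dₖ, aₖ₊₁ = ⌊(a₀+mₖ₊₁)/dₖ₊₁⌋:
  k=1: m=46, d=43, a=2
  k=2: m=40, d=13, a=6
  k=3: m=38, d=55, a=1
  k=4: m=17, d=34, a=1
  k=5: m=17, d=55, a=1
  k=6: m=38, d=13, a=6
  k=7: m=40, d=43, a=2
  k=8: m=46, d=1, a=92
d=1 and a=2a₀=92 at k=8, so the next step gives (m, d) = (46, 43) again — its k=1 value — and the period has length 8.

[46; 2, 6, 1, 1, 1, 6, 2, 92]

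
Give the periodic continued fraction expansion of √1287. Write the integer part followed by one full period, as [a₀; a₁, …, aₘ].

a₀ = ⌊√1287⌋ = 35.

[35; 1, 6, 1, 70]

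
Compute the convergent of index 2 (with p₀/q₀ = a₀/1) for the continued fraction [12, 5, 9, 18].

561/46

Using pₖ = aₖpₖ₋₁ + pₖ₋₂, qₖ = aₖqₖ₋₁ + qₖ₋₂ (with p₋₁=1, p₋₂=0, q₋₁=0, q₋₂=1):
  k=0: a=12, p=12, q=1
  k=1: a=5, p=61, q=5
  k=2: a=9, p=561, q=46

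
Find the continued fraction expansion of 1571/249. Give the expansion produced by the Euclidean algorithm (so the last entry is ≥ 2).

[6; 3, 4, 3, 1, 1, 2]

1571 = 6*249 + 77
249 = 3*77 + 18
77 = 4*18 + 5
18 = 3*5 + 3
5 = 1*3 + 2
3 = 1*2 + 1
2 = 2*1 + 0  (stop)
So 1571/249 = [6; 3, 4, 3, 1, 1, 2].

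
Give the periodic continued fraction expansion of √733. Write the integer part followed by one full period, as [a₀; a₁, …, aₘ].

[27; 13, 1, 1, 13, 54]

a₀ = ⌊√733⌋ = 27.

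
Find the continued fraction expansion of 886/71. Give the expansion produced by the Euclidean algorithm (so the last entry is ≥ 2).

[12; 2, 11, 3]

886 = 12*71 + 34
71 = 2*34 + 3
34 = 11*3 + 1
3 = 3*1 + 0  (stop)
So 886/71 = [12; 2, 11, 3].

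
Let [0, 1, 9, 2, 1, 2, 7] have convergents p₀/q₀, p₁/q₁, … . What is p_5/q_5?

75/83

Using pₖ = aₖpₖ₋₁ + pₖ₋₂, qₖ = aₖqₖ₋₁ + qₖ₋₂ (with p₋₁=1, p₋₂=0, q₋₁=0, q₋₂=1):
  k=0: a=0, p=0, q=1
  k=1: a=1, p=1, q=1
  k=2: a=9, p=9, q=10
  k=3: a=2, p=19, q=21
  k=4: a=1, p=28, q=31
  k=5: a=2, p=75, q=83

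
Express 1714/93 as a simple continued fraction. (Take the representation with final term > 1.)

[18; 2, 3, 13]

1714 = 18*93 + 40
93 = 2*40 + 13
40 = 3*13 + 1
13 = 13*1 + 0  (stop)
So 1714/93 = [18; 2, 3, 13].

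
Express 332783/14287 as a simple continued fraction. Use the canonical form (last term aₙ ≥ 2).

332783 = 23*14287 + 4182
14287 = 3*4182 + 1741
4182 = 2*1741 + 700
1741 = 2*700 + 341
700 = 2*341 + 18
341 = 18*18 + 17
18 = 1*17 + 1
17 = 17*1 + 0  (stop)
So 332783/14287 = [23; 3, 2, 2, 2, 18, 1, 17].

[23; 3, 2, 2, 2, 18, 1, 17]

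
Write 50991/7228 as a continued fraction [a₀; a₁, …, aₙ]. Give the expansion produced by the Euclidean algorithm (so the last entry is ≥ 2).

50991 = 7*7228 + 395
7228 = 18*395 + 118
395 = 3*118 + 41
118 = 2*41 + 36
41 = 1*36 + 5
36 = 7*5 + 1
5 = 5*1 + 0  (stop)
So 50991/7228 = [7; 18, 3, 2, 1, 7, 5].

[7; 18, 3, 2, 1, 7, 5]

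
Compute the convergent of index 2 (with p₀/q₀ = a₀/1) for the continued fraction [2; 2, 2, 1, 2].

12/5

Using pₖ = aₖpₖ₋₁ + pₖ₋₂, qₖ = aₖqₖ₋₁ + qₖ₋₂ (with p₋₁=1, p₋₂=0, q₋₁=0, q₋₂=1):
  k=0: a=2, p=2, q=1
  k=1: a=2, p=5, q=2
  k=2: a=2, p=12, q=5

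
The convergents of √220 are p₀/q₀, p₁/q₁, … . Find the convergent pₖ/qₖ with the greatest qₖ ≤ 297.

2655/179

√220 = [14; 1, 4, 1, 28, …] (period length 4).
Convergents:
  p_0/q_0 = 14/1
  p_1/q_1 = 15/1
  p_2/q_2 = 74/5
  p_3/q_3 = 89/6
  p_4/q_4 = 2566/173
  p_5/q_5 = 2655/179
  p_6/q_6 = 13186/889
q_5 = 179 ≤ 297 < 889 = q_6, so the answer is 2655/179.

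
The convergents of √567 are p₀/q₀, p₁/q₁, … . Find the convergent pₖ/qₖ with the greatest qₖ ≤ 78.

1643/69

√567 = [23; 1, 4, 3, 4, 1, 46, …] (period length 6).
Convergents:
  p_0/q_0 = 23/1
  p_1/q_1 = 24/1
  p_2/q_2 = 119/5
  p_3/q_3 = 381/16
  p_4/q_4 = 1643/69
  p_5/q_5 = 2024/85
q_4 = 69 ≤ 78 < 85 = q_5, so the answer is 1643/69.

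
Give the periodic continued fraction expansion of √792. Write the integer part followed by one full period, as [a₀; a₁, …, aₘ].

[28; 7, 56]

a₀ = ⌊√792⌋ = 28.
With m₀=0, d₀=1 and mₖ₊₁ = dₖaₖ − mₖ, dₖ₊₁ = (n − mₖ₊₁²)/dₖ, aₖ₊₁ = ⌊(a₀+mₖ₊₁)/dₖ₊₁⌋:
  k=1: m=28, d=8, a=7
  k=2: m=28, d=1, a=56
d=1 and a=2a₀=56 at k=2, so the next step gives (m, d) = (28, 8) again — its k=1 value — and the period has length 2.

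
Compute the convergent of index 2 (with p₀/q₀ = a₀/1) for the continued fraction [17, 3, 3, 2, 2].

173/10

Using pₖ = aₖpₖ₋₁ + pₖ₋₂, qₖ = aₖqₖ₋₁ + qₖ₋₂ (with p₋₁=1, p₋₂=0, q₋₁=0, q₋₂=1):
  k=0: a=17, p=17, q=1
  k=1: a=3, p=52, q=3
  k=2: a=3, p=173, q=10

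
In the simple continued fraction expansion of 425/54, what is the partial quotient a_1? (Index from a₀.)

425 = 7·54 + 47   →  a_0 = 7
54 = 1·47 + 7   →  a_1 = 1

1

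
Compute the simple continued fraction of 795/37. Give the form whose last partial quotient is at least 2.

[21; 2, 18]

795 = 21×37 + 18
37 = 2×18 + 1
18 = 18×1 + 0  (stop)
So 795/37 = [21; 2, 18].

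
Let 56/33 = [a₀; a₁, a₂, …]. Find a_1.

1

56 = 1·33 + 23   →  a_0 = 1
33 = 1·23 + 10   →  a_1 = 1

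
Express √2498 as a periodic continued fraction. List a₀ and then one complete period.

[49; 1, 48, 1, 98]

a₀ = ⌊√2498⌋ = 49.
With m₀=0, d₀=1 and mₖ₊₁ = dₖaₖ − mₖ, dₖ₊₁ = (n − mₖ₊₁²)/dₖ, aₖ₊₁ = ⌊(a₀+mₖ₊₁)/dₖ₊₁⌋:
  k=1: m=49, d=97, a=1
  k=2: m=48, d=2, a=48
  k=3: m=48, d=97, a=1
  k=4: m=49, d=1, a=98
d=1 and a=2a₀=98 at k=4, so the next step gives (m, d) = (49, 97) again — its k=1 value — and the period has length 4.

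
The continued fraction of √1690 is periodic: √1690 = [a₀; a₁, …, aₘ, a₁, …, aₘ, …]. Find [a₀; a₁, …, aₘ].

a₀ = ⌊√1690⌋ = 41.

[41; 9, 8, 9, 82]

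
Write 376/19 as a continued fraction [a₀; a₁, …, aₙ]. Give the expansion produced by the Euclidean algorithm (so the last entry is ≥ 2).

376 = 19×19 + 15
19 = 1×15 + 4
15 = 3×4 + 3
4 = 1×3 + 1
3 = 3×1 + 0  (stop)
So 376/19 = [19; 1, 3, 1, 3].

[19; 1, 3, 1, 3]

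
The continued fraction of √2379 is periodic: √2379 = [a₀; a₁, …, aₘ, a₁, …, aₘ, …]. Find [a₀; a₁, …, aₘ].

a₀ = ⌊√2379⌋ = 48.

[48; 1, 3, 2, 3, 1, 96]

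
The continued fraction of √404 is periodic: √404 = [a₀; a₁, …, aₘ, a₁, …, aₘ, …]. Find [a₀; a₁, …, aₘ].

a₀ = ⌊√404⌋ = 20.
With m₀=0, d₀=1 and mₖ₊₁ = dₖaₖ − mₖ, dₖ₊₁ = (n − mₖ₊₁²)/dₖ, aₖ₊₁ = ⌊(a₀+mₖ₊₁)/dₖ₊₁⌋:
  k=1: m=20, d=4, a=10
  k=2: m=20, d=1, a=40
d=1 and a=2a₀=40 at k=2, so the next step gives (m, d) = (20, 4) again — its k=1 value — and the period has length 2.

[20; 10, 40]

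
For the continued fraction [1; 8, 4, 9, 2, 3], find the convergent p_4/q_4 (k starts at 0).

721/643

Using pₖ = aₖpₖ₋₁ + pₖ₋₂, qₖ = aₖqₖ₋₁ + qₖ₋₂ (with p₋₁=1, p₋₂=0, q₋₁=0, q₋₂=1):
  k=0: a=1, p=1, q=1
  k=1: a=8, p=9, q=8
  k=2: a=4, p=37, q=33
  k=3: a=9, p=342, q=305
  k=4: a=2, p=721, q=643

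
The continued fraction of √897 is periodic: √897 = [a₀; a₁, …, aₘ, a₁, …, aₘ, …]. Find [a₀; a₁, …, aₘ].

a₀ = ⌊√897⌋ = 29.
With m₀=0, d₀=1 and mₖ₊₁ = dₖaₖ − mₖ, dₖ₊₁ = (n − mₖ₊₁²)/dₖ, aₖ₊₁ = ⌊(a₀+mₖ₊₁)/dₖ₊₁⌋:
  k=1: m=29, d=56, a=1
  k=2: m=27, d=3, a=18
  k=3: m=27, d=56, a=1
  k=4: m=29, d=1, a=58
d=1 and a=2a₀=58 at k=4, so the next step gives (m, d) = (29, 56) again — its k=1 value — and the period has length 4.

[29; 1, 18, 1, 58]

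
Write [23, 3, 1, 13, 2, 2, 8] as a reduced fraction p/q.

Using pₖ = aₖpₖ₋₁ + pₖ₋₂ and qₖ = aₖqₖ₋₁ + qₖ₋₂:
  k=0: a=23, p=23, q=1
  k=1: a=3, p=70, q=3
  k=2: a=1, p=93, q=4
  k=3: a=13, p=1279, q=55
  k=4: a=2, p=2651, q=114
  k=5: a=2, p=6581, q=283
  k=6: a=8, p=55299, q=2378

55299/2378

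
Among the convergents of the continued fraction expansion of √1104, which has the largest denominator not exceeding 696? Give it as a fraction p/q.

√1104 = [33; 4, 2, 2, 2, 4, 66, …] (period length 6).
Convergents:
  p_0/q_0 = 33/1
  p_1/q_1 = 133/4
  p_2/q_2 = 299/9
  p_3/q_3 = 731/22
  p_4/q_4 = 1761/53
  p_5/q_5 = 7775/234
  p_6/q_6 = 514911/15497
q_5 = 234 ≤ 696 < 15497 = q_6, so the answer is 7775/234.

7775/234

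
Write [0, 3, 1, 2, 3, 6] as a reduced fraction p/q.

Using pₖ = aₖpₖ₋₁ + pₖ₋₂ and qₖ = aₖqₖ₋₁ + qₖ₋₂:
  k=0: a=0, p=0, q=1
  k=1: a=3, p=1, q=3
  k=2: a=1, p=1, q=4
  k=3: a=2, p=3, q=11
  k=4: a=3, p=10, q=37
  k=5: a=6, p=63, q=233

63/233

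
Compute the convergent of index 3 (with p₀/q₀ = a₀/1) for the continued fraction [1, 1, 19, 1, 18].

Using pₖ = aₖpₖ₋₁ + pₖ₋₂, qₖ = aₖqₖ₋₁ + qₖ₋₂ (with p₋₁=1, p₋₂=0, q₋₁=0, q₋₂=1):
  k=0: a=1, p=1, q=1
  k=1: a=1, p=2, q=1
  k=2: a=19, p=39, q=20
  k=3: a=1, p=41, q=21

41/21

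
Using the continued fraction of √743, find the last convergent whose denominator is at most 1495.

22924/841

√743 = [27; 3, 1, 7, 27, 7, 1, 3, 54, …] (period length 8).
Convergents:
  p_0/q_0 = 27/1
  p_1/q_1 = 82/3
  p_2/q_2 = 109/4
  p_3/q_3 = 845/31
  p_4/q_4 = 22924/841
  p_5/q_5 = 161313/5918
q_4 = 841 ≤ 1495 < 5918 = q_5, so the answer is 22924/841.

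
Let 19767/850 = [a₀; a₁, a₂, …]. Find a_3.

11

19767 = 23·850 + 217   →  a_0 = 23
850 = 3·217 + 199   →  a_1 = 3
217 = 1·199 + 18   →  a_2 = 1
199 = 11·18 + 1   →  a_3 = 11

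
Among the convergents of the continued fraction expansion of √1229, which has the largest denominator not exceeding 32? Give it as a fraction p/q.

631/18

√1229 = [35; 17, 1, 1, 17, 70, …] (period length 5).
Convergents:
  p_0/q_0 = 35/1
  p_1/q_1 = 596/17
  p_2/q_2 = 631/18
  p_3/q_3 = 1227/35
q_2 = 18 ≤ 32 < 35 = q_3, so the answer is 631/18.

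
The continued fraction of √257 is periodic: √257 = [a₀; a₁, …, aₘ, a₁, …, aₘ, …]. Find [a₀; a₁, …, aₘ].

[16; 32]

a₀ = ⌊√257⌋ = 16.
With m₀=0, d₀=1 and mₖ₊₁ = dₖaₖ − mₖ, dₖ₊₁ = (n − mₖ₊₁²)/dₖ, aₖ₊₁ = ⌊(a₀+mₖ₊₁)/dₖ₊₁⌋:
  k=1: m=16, d=1, a=32
d=1 and a=2a₀=32 at k=1, so the next step gives (m, d) = (16, 1) again — its k=1 value — and the period has length 1.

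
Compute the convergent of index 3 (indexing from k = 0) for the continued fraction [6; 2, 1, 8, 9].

Using pₖ = aₖpₖ₋₁ + pₖ₋₂, qₖ = aₖqₖ₋₁ + qₖ₋₂ (with p₋₁=1, p₋₂=0, q₋₁=0, q₋₂=1):
  k=0: a=6, p=6, q=1
  k=1: a=2, p=13, q=2
  k=2: a=1, p=19, q=3
  k=3: a=8, p=165, q=26

165/26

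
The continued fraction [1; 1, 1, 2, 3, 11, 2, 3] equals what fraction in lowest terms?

Using pₖ = aₖpₖ₋₁ + pₖ₋₂ and qₖ = aₖqₖ₋₁ + qₖ₋₂:
  k=0: a=1, p=1, q=1
  k=1: a=1, p=2, q=1
  k=2: a=1, p=3, q=2
  k=3: a=2, p=8, q=5
  k=4: a=3, p=27, q=17
  k=5: a=11, p=305, q=192
  k=6: a=2, p=637, q=401
  k=7: a=3, p=2216, q=1395

2216/1395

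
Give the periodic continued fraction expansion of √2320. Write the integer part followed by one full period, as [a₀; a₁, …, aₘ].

a₀ = ⌊√2320⌋ = 48.
With m₀=0, d₀=1 and mₖ₊₁ = dₖaₖ − mₖ, dₖ₊₁ = (n − mₖ₊₁²)/dₖ, aₖ₊₁ = ⌊(a₀+mₖ₊₁)/dₖ₊₁⌋:
  k=1: m=48, d=16, a=6
  k=2: m=48, d=1, a=96
d=1 and a=2a₀=96 at k=2, so the next step gives (m, d) = (48, 16) again — its k=1 value — and the period has length 2.

[48; 6, 96]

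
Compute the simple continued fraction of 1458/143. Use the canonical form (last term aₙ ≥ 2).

1458 = 10·143 + 28
143 = 5·28 + 3
28 = 9·3 + 1
3 = 3·1 + 0  (stop)
So 1458/143 = [10; 5, 9, 3].

[10; 5, 9, 3]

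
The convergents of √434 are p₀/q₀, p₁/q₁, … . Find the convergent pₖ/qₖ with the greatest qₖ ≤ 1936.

√434 = [20; 1, 4, 1, 40, …] (period length 4).
Convergents:
  p_0/q_0 = 20/1
  p_1/q_1 = 21/1
  p_2/q_2 = 104/5
  p_3/q_3 = 125/6
  p_4/q_4 = 5104/245
  p_5/q_5 = 5229/251
  p_6/q_6 = 26020/1249
  p_7/q_7 = 31249/1500
  p_8/q_8 = 1275980/61249
q_7 = 1500 ≤ 1936 < 61249 = q_8, so the answer is 31249/1500.

31249/1500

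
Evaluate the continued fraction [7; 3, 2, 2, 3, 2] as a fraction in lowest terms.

Fold from the inside: start with 2/1.
  3 + 1/2 = 7/2
  2 + 2/7 = 16/7
  2 + 7/16 = 39/16
  3 + 16/39 = 133/39
  7 + 39/133 = 970/133

970/133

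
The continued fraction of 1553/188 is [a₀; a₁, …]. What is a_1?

1553 = 8·188 + 49   →  a_0 = 8
188 = 3·49 + 41   →  a_1 = 3

3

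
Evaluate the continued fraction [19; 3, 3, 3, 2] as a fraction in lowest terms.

Using pₖ = aₖpₖ₋₁ + pₖ₋₂ and qₖ = aₖqₖ₋₁ + qₖ₋₂:
  k=0: a=19, p=19, q=1
  k=1: a=3, p=58, q=3
  k=2: a=3, p=193, q=10
  k=3: a=3, p=637, q=33
  k=4: a=2, p=1467, q=76

1467/76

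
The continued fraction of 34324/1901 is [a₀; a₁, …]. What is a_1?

34324 = 18·1901 + 106   →  a_0 = 18
1901 = 17·106 + 99   →  a_1 = 17

17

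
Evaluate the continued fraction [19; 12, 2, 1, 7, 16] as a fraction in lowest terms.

Fold from the inside: start with 16/1.
  7 + 1/16 = 113/16
  1 + 16/113 = 129/113
  2 + 113/129 = 371/129
  12 + 129/371 = 4581/371
  19 + 371/4581 = 87410/4581

87410/4581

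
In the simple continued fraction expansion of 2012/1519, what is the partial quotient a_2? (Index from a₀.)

12

2012 = 1·1519 + 493   →  a_0 = 1
1519 = 3·493 + 40   →  a_1 = 3
493 = 12·40 + 13   →  a_2 = 12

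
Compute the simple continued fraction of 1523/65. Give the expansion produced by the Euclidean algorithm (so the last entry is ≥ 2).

[23; 2, 3, 9]

1523 = 23×65 + 28
65 = 2×28 + 9
28 = 3×9 + 1
9 = 9×1 + 0  (stop)
So 1523/65 = [23; 2, 3, 9].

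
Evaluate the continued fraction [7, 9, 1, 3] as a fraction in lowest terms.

Using pₖ = aₖpₖ₋₁ + pₖ₋₂ and qₖ = aₖqₖ₋₁ + qₖ₋₂:
  k=0: a=7, p=7, q=1
  k=1: a=9, p=64, q=9
  k=2: a=1, p=71, q=10
  k=3: a=3, p=277, q=39

277/39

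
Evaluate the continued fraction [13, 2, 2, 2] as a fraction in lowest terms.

Using pₖ = aₖpₖ₋₁ + pₖ₋₂ and qₖ = aₖqₖ₋₁ + qₖ₋₂:
  k=0: a=13, p=13, q=1
  k=1: a=2, p=27, q=2
  k=2: a=2, p=67, q=5
  k=3: a=2, p=161, q=12

161/12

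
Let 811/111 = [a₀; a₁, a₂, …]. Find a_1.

811 = 7·111 + 34   →  a_0 = 7
111 = 3·34 + 9   →  a_1 = 3

3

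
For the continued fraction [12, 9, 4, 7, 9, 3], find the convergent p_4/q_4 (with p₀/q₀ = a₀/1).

Using pₖ = aₖpₖ₋₁ + pₖ₋₂, qₖ = aₖqₖ₋₁ + qₖ₋₂ (with p₋₁=1, p₋₂=0, q₋₁=0, q₋₂=1):
  k=0: a=12, p=12, q=1
  k=1: a=9, p=109, q=9
  k=2: a=4, p=448, q=37
  k=3: a=7, p=3245, q=268
  k=4: a=9, p=29653, q=2449

29653/2449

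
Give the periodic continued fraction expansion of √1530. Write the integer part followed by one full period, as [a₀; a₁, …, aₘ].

a₀ = ⌊√1530⌋ = 39.
With m₀=0, d₀=1 and mₖ₊₁ = dₖaₖ − mₖ, dₖ₊₁ = (n − mₖ₊₁²)/dₖ, aₖ₊₁ = ⌊(a₀+mₖ₊₁)/dₖ₊₁⌋:
  k=1: m=39, d=9, a=8
  k=2: m=33, d=49, a=1
  k=3: m=16, d=26, a=2
  k=4: m=36, d=9, a=8
  k=5: m=36, d=26, a=2
  k=6: m=16, d=49, a=1
  k=7: m=33, d=9, a=8
  k=8: m=39, d=1, a=78
d=1 and a=2a₀=78 at k=8, so the next step gives (m, d) = (39, 9) again — its k=1 value — and the period has length 8.

[39; 8, 1, 2, 8, 2, 1, 8, 78]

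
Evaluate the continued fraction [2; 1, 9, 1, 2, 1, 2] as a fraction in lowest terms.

Using pₖ = aₖpₖ₋₁ + pₖ₋₂ and qₖ = aₖqₖ₋₁ + qₖ₋₂:
  k=0: a=2, p=2, q=1
  k=1: a=1, p=3, q=1
  k=2: a=9, p=29, q=10
  k=3: a=1, p=32, q=11
  k=4: a=2, p=93, q=32
  k=5: a=1, p=125, q=43
  k=6: a=2, p=343, q=118

343/118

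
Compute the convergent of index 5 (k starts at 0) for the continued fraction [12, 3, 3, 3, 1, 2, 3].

1464/119

Using pₖ = aₖpₖ₋₁ + pₖ₋₂, qₖ = aₖqₖ₋₁ + qₖ₋₂ (with p₋₁=1, p₋₂=0, q₋₁=0, q₋₂=1):
  k=0: a=12, p=12, q=1
  k=1: a=3, p=37, q=3
  k=2: a=3, p=123, q=10
  k=3: a=3, p=406, q=33
  k=4: a=1, p=529, q=43
  k=5: a=2, p=1464, q=119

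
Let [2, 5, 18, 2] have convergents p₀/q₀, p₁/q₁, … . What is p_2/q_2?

200/91

Using pₖ = aₖpₖ₋₁ + pₖ₋₂, qₖ = aₖqₖ₋₁ + qₖ₋₂ (with p₋₁=1, p₋₂=0, q₋₁=0, q₋₂=1):
  k=0: a=2, p=2, q=1
  k=1: a=5, p=11, q=5
  k=2: a=18, p=200, q=91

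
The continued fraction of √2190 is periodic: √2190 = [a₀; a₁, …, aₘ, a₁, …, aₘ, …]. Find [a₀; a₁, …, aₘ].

a₀ = ⌊√2190⌋ = 46.

[46; 1, 3, 1, 14, 1, 3, 1, 92]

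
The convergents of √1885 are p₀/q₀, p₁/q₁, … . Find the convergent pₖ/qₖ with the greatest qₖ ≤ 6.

217/5

√1885 = [43; 2, 2, 2, 86, …] (period length 4).
Convergents:
  p_0/q_0 = 43/1
  p_1/q_1 = 87/2
  p_2/q_2 = 217/5
  p_3/q_3 = 521/12
q_2 = 5 ≤ 6 < 12 = q_3, so the answer is 217/5.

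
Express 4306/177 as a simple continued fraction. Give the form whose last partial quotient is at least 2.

[24; 3, 19, 3]

4306 = 24×177 + 58
177 = 3×58 + 3
58 = 19×3 + 1
3 = 3×1 + 0  (stop)
So 4306/177 = [24; 3, 19, 3].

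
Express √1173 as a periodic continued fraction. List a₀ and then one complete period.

[34; 4, 68]

a₀ = ⌊√1173⌋ = 34.
With m₀=0, d₀=1 and mₖ₊₁ = dₖaₖ − mₖ, dₖ₊₁ = (n − mₖ₊₁²)/dₖ, aₖ₊₁ = ⌊(a₀+mₖ₊₁)/dₖ₊₁⌋:
  k=1: m=34, d=17, a=4
  k=2: m=34, d=1, a=68
d=1 and a=2a₀=68 at k=2, so the next step gives (m, d) = (34, 17) again — its k=1 value — and the period has length 2.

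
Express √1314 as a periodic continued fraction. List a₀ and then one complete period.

[36; 4, 72]

a₀ = ⌊√1314⌋ = 36.
With m₀=0, d₀=1 and mₖ₊₁ = dₖaₖ − mₖ, dₖ₊₁ = (n − mₖ₊₁²)/dₖ, aₖ₊₁ = ⌊(a₀+mₖ₊₁)/dₖ₊₁⌋:
  k=1: m=36, d=18, a=4
  k=2: m=36, d=1, a=72
d=1 and a=2a₀=72 at k=2, so the next step gives (m, d) = (36, 18) again — its k=1 value — and the period has length 2.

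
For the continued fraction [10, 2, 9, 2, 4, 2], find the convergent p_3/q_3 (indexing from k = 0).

Using pₖ = aₖpₖ₋₁ + pₖ₋₂, qₖ = aₖqₖ₋₁ + qₖ₋₂ (with p₋₁=1, p₋₂=0, q₋₁=0, q₋₂=1):
  k=0: a=10, p=10, q=1
  k=1: a=2, p=21, q=2
  k=2: a=9, p=199, q=19
  k=3: a=2, p=419, q=40

419/40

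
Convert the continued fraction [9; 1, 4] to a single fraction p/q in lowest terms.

49/5

Fold from the inside: start with 4/1.
  1 + 1/4 = 5/4
  9 + 4/5 = 49/5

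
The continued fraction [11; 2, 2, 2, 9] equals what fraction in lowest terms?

1290/113

Using pₖ = aₖpₖ₋₁ + pₖ₋₂ and qₖ = aₖqₖ₋₁ + qₖ₋₂:
  k=0: a=11, p=11, q=1
  k=1: a=2, p=23, q=2
  k=2: a=2, p=57, q=5
  k=3: a=2, p=137, q=12
  k=4: a=9, p=1290, q=113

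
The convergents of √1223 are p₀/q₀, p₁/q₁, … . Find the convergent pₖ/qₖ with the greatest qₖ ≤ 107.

√1223 = [34; 1, 33, 1, 68, …] (period length 4).
Convergents:
  p_0/q_0 = 34/1
  p_1/q_1 = 35/1
  p_2/q_2 = 1189/34
  p_3/q_3 = 1224/35
  p_4/q_4 = 84421/2414
q_3 = 35 ≤ 107 < 2414 = q_4, so the answer is 1224/35.

1224/35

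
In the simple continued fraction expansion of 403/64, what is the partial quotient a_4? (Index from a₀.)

2

403 = 6·64 + 19   →  a_0 = 6
64 = 3·19 + 7   →  a_1 = 3
19 = 2·7 + 5   →  a_2 = 2
7 = 1·5 + 2   →  a_3 = 1
5 = 2·2 + 1   →  a_4 = 2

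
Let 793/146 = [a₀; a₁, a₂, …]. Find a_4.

1

793 = 5·146 + 63   →  a_0 = 5
146 = 2·63 + 20   →  a_1 = 2
63 = 3·20 + 3   →  a_2 = 3
20 = 6·3 + 2   →  a_3 = 6
3 = 1·2 + 1   →  a_4 = 1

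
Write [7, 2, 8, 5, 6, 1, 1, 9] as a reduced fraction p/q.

Using pₖ = aₖpₖ₋₁ + pₖ₋₂ and qₖ = aₖqₖ₋₁ + qₖ₋₂:
  k=0: a=7, p=7, q=1
  k=1: a=2, p=15, q=2
  k=2: a=8, p=127, q=17
  k=3: a=5, p=650, q=87
  k=4: a=6, p=4027, q=539
  k=5: a=1, p=4677, q=626
  k=6: a=1, p=8704, q=1165
  k=7: a=9, p=83013, q=11111

83013/11111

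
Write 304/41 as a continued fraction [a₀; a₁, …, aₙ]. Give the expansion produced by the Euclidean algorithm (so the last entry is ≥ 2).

304 = 7*41 + 17
41 = 2*17 + 7
17 = 2*7 + 3
7 = 2*3 + 1
3 = 3*1 + 0  (stop)
So 304/41 = [7; 2, 2, 2, 3].

[7; 2, 2, 2, 3]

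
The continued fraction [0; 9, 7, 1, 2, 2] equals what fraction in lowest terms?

54/493

Using pₖ = aₖpₖ₋₁ + pₖ₋₂ and qₖ = aₖqₖ₋₁ + qₖ₋₂:
  k=0: a=0, p=0, q=1
  k=1: a=9, p=1, q=9
  k=2: a=7, p=7, q=64
  k=3: a=1, p=8, q=73
  k=4: a=2, p=23, q=210
  k=5: a=2, p=54, q=493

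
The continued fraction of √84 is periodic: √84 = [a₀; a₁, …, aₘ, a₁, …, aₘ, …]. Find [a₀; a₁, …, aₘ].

a₀ = ⌊√84⌋ = 9.
With m₀=0, d₀=1 and mₖ₊₁ = dₖaₖ − mₖ, dₖ₊₁ = (n − mₖ₊₁²)/dₖ, aₖ₊₁ = ⌊(a₀+mₖ₊₁)/dₖ₊₁⌋:
  k=1: m=9, d=3, a=6
  k=2: m=9, d=1, a=18
d=1 and a=2a₀=18 at k=2, so the next step gives (m, d) = (9, 3) again — its k=1 value — and the period has length 2.

[9; 6, 18]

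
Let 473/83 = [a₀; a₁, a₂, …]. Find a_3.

473 = 5·83 + 58   →  a_0 = 5
83 = 1·58 + 25   →  a_1 = 1
58 = 2·25 + 8   →  a_2 = 2
25 = 3·8 + 1   →  a_3 = 3

3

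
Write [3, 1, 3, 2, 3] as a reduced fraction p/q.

Using pₖ = aₖpₖ₋₁ + pₖ₋₂ and qₖ = aₖqₖ₋₁ + qₖ₋₂:
  k=0: a=3, p=3, q=1
  k=1: a=1, p=4, q=1
  k=2: a=3, p=15, q=4
  k=3: a=2, p=34, q=9
  k=4: a=3, p=117, q=31

117/31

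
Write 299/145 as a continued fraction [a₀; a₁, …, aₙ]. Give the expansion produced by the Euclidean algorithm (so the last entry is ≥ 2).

[2; 16, 9]

299 = 2×145 + 9
145 = 16×9 + 1
9 = 9×1 + 0  (stop)
So 299/145 = [2; 16, 9].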